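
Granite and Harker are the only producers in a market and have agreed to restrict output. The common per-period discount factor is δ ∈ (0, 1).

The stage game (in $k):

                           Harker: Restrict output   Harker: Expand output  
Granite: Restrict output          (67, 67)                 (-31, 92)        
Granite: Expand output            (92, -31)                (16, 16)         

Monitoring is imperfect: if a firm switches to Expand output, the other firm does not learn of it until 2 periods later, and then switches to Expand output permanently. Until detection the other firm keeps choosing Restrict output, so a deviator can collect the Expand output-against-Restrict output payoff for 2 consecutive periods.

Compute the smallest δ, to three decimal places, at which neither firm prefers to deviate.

0.574

The best deviation is to choose Expand output for all 2 undetected periods, earning 92 each, then 16 forever once detected.
Deviation value: 92(1−δ^2)/(1−δ) + 16δ^2/(1−δ); cooperation value: 67/(1−δ).
IC: 67 ≥ 92(1−δ^2) + 16δ^2 = 92 − 76δ^2.
So δ^2 ≥ 25/76, giving δ ≥ (25/76)^(1/2) ≈ 0.574.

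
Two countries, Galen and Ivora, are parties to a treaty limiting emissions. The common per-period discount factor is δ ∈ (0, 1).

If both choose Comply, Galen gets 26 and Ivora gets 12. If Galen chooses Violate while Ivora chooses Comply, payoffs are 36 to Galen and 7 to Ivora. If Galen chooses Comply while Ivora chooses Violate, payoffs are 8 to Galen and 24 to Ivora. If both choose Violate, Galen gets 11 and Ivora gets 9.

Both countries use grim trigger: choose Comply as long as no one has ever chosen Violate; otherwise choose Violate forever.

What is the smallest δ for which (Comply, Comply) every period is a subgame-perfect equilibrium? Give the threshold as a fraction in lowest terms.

4/5

For Galen: deviation gain 36−26 = 10, per-period punishment loss 26−11 = 15. IC gives δ ≥ 10/25 = 2/5.
For Ivora: gain 12, loss 3 per period, so δ ≥ 12/15 = 4/5.
The tighter constraint is Ivora's, so cooperation needs δ ≥ 4/5.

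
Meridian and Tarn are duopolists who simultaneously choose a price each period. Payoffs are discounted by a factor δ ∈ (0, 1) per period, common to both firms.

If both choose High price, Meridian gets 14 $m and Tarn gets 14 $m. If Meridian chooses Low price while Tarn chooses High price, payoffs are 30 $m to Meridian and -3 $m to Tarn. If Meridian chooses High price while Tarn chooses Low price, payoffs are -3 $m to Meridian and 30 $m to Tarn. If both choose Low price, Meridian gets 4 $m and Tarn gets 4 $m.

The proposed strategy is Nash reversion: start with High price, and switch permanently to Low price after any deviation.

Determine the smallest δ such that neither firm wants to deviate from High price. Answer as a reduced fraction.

8/13

Cooperation forever yields 14 each period: 14/(1−δ).
Deviating yields 30 once, then 4 forever: 30 + 4δ/(1−δ).
No profitable deviation requires 14/(1−δ) ≥ 30 + 4δ/(1−δ).
Multiplying by (1−δ): 14 ≥ 30(1−δ) + 4δ = 30 − 26δ.
So 26δ ≥ 16, i.e. δ ≥ 16/26 = 8/13.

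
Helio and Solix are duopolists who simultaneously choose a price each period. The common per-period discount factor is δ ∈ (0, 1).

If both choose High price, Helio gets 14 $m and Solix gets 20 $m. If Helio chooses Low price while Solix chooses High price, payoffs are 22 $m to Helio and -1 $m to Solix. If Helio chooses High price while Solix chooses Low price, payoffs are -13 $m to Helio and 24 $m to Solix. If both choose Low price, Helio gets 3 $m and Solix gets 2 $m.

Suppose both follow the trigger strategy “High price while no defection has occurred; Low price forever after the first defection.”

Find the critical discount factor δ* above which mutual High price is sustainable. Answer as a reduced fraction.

Helio: cooperation gives 14 each period; deviation gives 22 once then 3 forever.
  14/(1−δ) ≥ 22 + 3δ/(1−δ) ⇒ δ ≥ 8/19.
Solix: cooperation gives 20 each period; deviation gives 24 once then 2 forever.
  δ ≥ 4/22 = 2/11.
Both must hold, so the binding constraint is Helio's: δ ≥ 8/19.

8/19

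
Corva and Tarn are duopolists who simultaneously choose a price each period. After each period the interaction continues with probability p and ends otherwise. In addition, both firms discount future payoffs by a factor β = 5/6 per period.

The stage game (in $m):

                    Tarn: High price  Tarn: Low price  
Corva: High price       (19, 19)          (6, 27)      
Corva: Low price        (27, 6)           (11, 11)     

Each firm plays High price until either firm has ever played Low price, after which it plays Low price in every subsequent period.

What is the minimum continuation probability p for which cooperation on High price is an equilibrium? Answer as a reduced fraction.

With continuation probability p and discount β, the effective per-period discount factor is βp.
Grim-trigger IC: βp ≥ (27−19)/(27−11) = 1/2.
So p ≥ (1/2)/(5/6) = 3/5.

3/5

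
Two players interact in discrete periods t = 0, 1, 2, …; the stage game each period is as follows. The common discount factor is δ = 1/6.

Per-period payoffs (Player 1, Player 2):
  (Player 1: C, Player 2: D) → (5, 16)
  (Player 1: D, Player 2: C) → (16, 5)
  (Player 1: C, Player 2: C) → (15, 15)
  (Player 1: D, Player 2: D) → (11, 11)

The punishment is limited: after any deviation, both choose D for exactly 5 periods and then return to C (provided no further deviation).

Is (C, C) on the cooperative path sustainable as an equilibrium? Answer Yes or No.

IC: δ+…+δ^5 ≥ (16−15)/(15−11) = 1/4.
At δ = 1/6: partial sum = 0.2000 < 0.2500. Cooperation not sustainable.

No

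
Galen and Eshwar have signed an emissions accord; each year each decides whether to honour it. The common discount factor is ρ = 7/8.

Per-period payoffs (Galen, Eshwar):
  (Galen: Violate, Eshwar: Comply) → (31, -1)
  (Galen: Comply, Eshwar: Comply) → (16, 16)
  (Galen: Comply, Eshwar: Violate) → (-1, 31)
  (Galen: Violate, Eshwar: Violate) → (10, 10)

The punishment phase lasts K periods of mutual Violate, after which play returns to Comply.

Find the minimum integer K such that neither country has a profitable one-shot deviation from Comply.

4

IC: ρ(1−ρ^K)/(1−ρ) ≥ (31−16)/(16−10) = 5/2.
With ρ = 7/8: need 1 − ρ^K ≥ 5/2·(1−7/8)/(7/8), i.e. ρ^K ≤ 0.6429.
Since (7/8)^3 = 0.6699 and (7/8)^4 = 0.5862, the smallest such K is 4.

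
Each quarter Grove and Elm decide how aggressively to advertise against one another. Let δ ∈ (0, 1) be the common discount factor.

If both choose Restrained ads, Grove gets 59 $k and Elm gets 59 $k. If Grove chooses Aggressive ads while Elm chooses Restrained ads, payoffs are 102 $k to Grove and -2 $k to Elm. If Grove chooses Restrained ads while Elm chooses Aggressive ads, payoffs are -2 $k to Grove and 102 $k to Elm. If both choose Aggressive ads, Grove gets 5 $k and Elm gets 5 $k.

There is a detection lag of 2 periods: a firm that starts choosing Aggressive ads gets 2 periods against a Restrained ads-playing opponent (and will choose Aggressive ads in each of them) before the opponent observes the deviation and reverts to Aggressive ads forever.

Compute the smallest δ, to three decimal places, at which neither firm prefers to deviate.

Deviating for the 2 undetected periods gains 102−59 = 43 per period over cooperation, then loses 59−5 = 54 per period forever once punishment starts.
Gain: 43(1 + δ + … + δ^1); loss: 54·δ^2/(1−δ).
No profitable deviation ⇔ 43(1−δ^2) ≤ 54·δ^2, i.e. δ^2 ≥ 43/(43+54) = 43/97.
Hence δ ≥ (43/97)^(1/2) ≈ 0.666.

0.666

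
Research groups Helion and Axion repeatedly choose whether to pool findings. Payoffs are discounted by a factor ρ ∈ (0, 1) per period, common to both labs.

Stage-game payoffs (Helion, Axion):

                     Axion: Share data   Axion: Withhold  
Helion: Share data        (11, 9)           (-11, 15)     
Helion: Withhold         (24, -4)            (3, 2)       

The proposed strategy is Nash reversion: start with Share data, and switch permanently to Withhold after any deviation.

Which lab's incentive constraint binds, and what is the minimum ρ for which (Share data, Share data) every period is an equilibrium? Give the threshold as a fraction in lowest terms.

Helion: cooperation gives 11 each period; deviation gives 24 once then 3 forever.
  11/(1−ρ) ≥ 24 + 3ρ/(1−ρ) ⇒ ρ ≥ 13/21.
Axion: cooperation gives 9 each period; deviation gives 15 once then 2 forever.
  ρ ≥ 6/13.
Both must hold, so the binding constraint is Helion's: ρ ≥ 13/21.

Helion; ρ ≥ 13/21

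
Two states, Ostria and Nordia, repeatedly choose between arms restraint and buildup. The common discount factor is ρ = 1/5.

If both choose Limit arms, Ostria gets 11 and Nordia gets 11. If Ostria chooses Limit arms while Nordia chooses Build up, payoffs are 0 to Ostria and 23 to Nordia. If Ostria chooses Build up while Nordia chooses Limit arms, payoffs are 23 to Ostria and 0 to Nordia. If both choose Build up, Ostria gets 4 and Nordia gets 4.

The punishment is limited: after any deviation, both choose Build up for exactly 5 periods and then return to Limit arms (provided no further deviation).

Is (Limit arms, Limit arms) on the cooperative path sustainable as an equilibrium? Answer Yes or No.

IC: ρ+…+ρ^5 ≥ (23−11)/(11−4) = 12/7.
At ρ = 1/5: partial sum = 0.2499 < 1.7143. Cooperation not sustainable.

No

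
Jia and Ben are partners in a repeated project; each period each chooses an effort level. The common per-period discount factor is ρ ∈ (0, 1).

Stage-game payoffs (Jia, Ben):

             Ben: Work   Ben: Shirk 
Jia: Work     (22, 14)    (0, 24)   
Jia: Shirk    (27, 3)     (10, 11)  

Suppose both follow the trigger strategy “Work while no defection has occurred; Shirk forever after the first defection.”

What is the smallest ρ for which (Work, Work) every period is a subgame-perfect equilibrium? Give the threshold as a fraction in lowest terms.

10/13

For Jia: deviation gain 27−22 = 5, per-period punishment loss 22−10 = 12. IC gives ρ ≥ 5/17.
For Ben: gain 10, loss 3 per period, so ρ ≥ 10/13.
The tighter constraint is Ben's, so cooperation needs ρ ≥ 10/13.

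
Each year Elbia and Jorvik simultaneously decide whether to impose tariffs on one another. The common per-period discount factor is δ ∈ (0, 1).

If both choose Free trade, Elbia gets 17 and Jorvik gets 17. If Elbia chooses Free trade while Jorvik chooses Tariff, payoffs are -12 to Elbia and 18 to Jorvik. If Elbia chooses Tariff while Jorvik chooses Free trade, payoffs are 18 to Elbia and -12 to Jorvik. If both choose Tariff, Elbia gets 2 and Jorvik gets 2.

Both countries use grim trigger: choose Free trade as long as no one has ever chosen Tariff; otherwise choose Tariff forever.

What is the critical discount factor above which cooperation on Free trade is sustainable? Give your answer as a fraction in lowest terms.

One-period gain from deviating is 18 − 17 = 1. The loss is 17 − 2 = 15 in every subsequent period, with present value 15·δ/(1−δ).
Deviation is unprofitable when 15·δ/(1−δ) ≥ 1, i.e. δ/(1−δ) ≥ 1/15.
Equivalently δ ≥ 1/(1+15) = 1/16.

1/16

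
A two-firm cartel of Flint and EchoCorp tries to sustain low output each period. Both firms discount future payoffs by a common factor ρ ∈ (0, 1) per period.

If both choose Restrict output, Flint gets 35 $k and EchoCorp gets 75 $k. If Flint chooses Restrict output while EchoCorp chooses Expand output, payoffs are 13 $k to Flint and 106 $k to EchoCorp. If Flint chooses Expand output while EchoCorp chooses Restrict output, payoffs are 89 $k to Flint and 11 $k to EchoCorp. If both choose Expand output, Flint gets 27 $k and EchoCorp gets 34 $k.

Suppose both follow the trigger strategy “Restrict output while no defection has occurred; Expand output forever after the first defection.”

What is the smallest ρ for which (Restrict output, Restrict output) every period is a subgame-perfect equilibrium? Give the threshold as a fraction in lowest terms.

27/31

Flint's threshold: (89−35)/(89−27) = 27/31.
EchoCorp's threshold: (106−75)/(106−34) = 31/72.
27/31 > 31/72, so Flint binds and ρ* = 27/31.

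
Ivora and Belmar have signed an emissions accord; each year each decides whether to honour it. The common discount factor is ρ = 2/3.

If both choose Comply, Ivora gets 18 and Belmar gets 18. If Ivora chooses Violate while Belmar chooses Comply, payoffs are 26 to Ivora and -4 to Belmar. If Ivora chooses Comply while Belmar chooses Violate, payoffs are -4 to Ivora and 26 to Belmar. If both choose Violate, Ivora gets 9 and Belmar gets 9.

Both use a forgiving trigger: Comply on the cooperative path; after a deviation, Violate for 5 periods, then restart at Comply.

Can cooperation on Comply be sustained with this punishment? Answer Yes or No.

Comparing payoff streams over the 6 periods until play realigns: cooperate → 18(1+ρ+…+ρ^5); deviate → 26 + 9(ρ+…+ρ^5).
Cooperation is sustained iff (18−9)(ρ+…+ρ^5) ≥ 26−18.
ρ+…+ρ^5 = 2/3·(1−(2/3)^5)/(1−2/3) = 1.7366, and (26−18)/(18−9) = 0.8889.
1.7366 ≥ 0.8889, so cooperation is sustainable.

Yes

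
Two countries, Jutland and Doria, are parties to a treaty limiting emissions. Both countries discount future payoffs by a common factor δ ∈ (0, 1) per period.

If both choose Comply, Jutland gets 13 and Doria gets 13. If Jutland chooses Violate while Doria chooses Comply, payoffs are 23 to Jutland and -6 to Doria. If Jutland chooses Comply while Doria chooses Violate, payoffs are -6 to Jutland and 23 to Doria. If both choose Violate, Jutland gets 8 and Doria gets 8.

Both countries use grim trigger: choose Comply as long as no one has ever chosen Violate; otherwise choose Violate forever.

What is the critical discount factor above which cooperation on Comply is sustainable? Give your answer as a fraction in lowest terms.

2/3

One-period gain from deviating is 23 − 13 = 10. The loss is 13 − 8 = 5 in every subsequent period, with present value 5·δ/(1−δ).
Deviation is unprofitable when 5·δ/(1−δ) ≥ 10, i.e. δ/(1−δ) ≥ 2.
Equivalently δ ≥ 10/(10+5) = 2/3.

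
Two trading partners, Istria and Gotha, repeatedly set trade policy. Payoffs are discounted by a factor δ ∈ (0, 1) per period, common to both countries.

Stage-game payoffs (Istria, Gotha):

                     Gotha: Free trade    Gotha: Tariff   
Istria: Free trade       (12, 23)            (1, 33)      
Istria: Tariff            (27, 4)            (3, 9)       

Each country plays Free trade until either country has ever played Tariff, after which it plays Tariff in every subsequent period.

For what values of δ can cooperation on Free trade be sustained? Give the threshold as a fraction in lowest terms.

Istria's threshold: (27−12)/(27−3) = 5/8.
Gotha's threshold: (33−23)/(33−9) = 5/12.
5/8 > 5/12, so Istria binds and δ* = 5/8.

5/8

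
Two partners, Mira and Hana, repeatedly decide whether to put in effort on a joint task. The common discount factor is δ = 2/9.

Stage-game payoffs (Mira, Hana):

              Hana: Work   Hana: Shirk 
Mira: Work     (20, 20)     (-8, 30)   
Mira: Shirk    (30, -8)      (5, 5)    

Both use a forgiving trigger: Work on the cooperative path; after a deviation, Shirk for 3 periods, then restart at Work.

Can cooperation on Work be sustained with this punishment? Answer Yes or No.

No

Comparing payoff streams over the 4 periods until play realigns: cooperate → 20(1+δ+…+δ^3); deviate → 30 + 5(δ+…+δ^3).
Cooperation is sustained iff (20−5)(δ+…+δ^3) ≥ 30−20.
δ+…+δ^3 = 2/9·(1−(2/9)^3)/(1−2/9) = 0.2826, and (30−20)/(20−5) = 0.6667.
0.2826 < 0.6667, so cooperation is not sustainable.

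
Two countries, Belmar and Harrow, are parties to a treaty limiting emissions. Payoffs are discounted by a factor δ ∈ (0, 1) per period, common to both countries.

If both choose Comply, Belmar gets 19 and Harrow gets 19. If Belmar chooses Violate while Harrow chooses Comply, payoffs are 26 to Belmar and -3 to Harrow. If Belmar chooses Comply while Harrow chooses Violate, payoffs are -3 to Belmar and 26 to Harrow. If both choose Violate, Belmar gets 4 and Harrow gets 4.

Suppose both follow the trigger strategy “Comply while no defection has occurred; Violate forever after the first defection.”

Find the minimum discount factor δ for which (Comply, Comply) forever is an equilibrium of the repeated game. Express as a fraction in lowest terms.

Under grim trigger the critical discount factor is (T−C)/(T−P) with T = 26, C = 19, P = 4.
δ* = (26−19)/(26−4) = 7/22.

7/22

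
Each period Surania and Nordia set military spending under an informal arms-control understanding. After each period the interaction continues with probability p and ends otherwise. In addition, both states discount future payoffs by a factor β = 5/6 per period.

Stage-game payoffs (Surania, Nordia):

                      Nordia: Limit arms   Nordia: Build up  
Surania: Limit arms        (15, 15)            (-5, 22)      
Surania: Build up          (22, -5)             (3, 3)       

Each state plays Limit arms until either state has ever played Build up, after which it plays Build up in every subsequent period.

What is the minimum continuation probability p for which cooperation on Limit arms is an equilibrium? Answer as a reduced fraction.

With continuation probability p and discount β, the effective per-period discount factor is βp.
Grim-trigger IC: βp ≥ (22−15)/(22−3) = 7/19.
So p ≥ (7/19)/(5/6) = 42/95.

42/95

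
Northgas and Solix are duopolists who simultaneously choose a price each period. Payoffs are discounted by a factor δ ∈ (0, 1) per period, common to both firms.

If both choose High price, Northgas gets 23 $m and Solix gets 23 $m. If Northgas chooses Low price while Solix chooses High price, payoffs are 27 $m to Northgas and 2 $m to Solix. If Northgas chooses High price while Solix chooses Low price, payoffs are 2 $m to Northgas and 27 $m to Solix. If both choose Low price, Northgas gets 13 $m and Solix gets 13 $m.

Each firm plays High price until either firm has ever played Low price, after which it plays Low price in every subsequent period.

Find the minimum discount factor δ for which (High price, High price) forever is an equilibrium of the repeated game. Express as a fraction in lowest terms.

Under grim trigger the critical discount factor is (T−C)/(T−P) with T = 27, C = 23, P = 13.
δ* = (27−23)/(27−13) = 4/14 = 2/7.

2/7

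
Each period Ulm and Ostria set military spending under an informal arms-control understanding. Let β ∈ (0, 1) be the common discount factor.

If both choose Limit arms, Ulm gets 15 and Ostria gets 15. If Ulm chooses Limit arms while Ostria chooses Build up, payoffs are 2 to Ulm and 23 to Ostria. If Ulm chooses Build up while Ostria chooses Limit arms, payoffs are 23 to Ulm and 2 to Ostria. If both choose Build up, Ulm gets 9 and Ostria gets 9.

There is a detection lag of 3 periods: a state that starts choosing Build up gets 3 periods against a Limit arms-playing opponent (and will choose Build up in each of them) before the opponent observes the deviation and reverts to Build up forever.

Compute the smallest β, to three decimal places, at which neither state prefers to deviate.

0.830

A deviator earns 23 for 3 periods, then 9 forever; cooperating earns 15 forever. Multiplying the IC by (1−β):
15 ≥ 23(1−β^3) + 9β^3, so 14·β^3 ≥ 8 and β^3 ≥ 4/7.
β ≥ (4/7)^(1/3) ≈ 0.830.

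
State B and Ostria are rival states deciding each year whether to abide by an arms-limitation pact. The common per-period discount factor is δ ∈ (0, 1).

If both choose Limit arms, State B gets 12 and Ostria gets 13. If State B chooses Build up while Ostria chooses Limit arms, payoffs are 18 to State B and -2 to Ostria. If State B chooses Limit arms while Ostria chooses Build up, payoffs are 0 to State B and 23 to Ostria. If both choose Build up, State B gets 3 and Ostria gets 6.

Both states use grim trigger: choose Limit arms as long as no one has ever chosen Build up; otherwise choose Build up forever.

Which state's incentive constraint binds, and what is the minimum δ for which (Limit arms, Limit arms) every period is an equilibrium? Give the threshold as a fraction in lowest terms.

Ostria; δ ≥ 10/17

State B's threshold: (18−12)/(18−3) = 2/5.
Ostria's threshold: (23−13)/(23−6) = 10/17.
2/5 < 10/17, so Ostria binds and δ* = 10/17.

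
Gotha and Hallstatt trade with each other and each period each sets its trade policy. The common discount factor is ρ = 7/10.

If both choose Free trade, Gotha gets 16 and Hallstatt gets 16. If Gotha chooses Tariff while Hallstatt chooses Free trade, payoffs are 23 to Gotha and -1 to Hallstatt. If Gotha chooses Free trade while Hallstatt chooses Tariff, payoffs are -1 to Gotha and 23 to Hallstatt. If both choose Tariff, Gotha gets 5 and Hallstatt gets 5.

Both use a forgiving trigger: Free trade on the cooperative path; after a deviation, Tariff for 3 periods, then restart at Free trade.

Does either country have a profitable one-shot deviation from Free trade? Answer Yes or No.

No

IC: ρ+…+ρ^3 ≥ (23−16)/(16−5) = 7/11.
At ρ = 7/10: partial sum = 1.5330 ≥ 0.6364. Cooperation sustainable.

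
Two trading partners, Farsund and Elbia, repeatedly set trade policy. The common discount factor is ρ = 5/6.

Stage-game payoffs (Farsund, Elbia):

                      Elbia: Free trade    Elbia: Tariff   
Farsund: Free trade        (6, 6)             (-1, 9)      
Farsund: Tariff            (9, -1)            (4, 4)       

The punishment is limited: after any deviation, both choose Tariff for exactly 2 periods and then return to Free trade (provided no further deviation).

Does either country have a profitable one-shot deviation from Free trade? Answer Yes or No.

No

A one-shot deviation gives 9 now, then 4 for 2 periods, then back to 6.
Gain from deviating: (9−6) today; loss: (6−4) in each of the next 2 periods.
No-deviation condition: (6−4)(ρ+…+ρ^2) ≥ 9−6, i.e. ρ+…+ρ^2 ≥ 3/2.
At ρ = 5/6: ρ+…+ρ^2 = 1.5278 ≥ 1.5000.
So cooperation is sustainable.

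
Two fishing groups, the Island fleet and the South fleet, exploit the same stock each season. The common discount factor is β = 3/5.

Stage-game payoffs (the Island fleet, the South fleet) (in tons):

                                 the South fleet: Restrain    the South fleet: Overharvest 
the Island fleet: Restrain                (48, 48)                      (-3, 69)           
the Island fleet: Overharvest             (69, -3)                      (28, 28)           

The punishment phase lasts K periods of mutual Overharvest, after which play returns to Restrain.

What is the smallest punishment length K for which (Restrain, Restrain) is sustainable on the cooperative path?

3

Need Σ_{k=1}^{K} β^k ≥ (69−48)/(48−28) = 1.0500 at β = 3/5.
At K = 2 the sum is 0.9600 < 1.0500; at K = 3 it is 1.1760 ≥ 1.0500.
So the minimum punishment length is K = 3.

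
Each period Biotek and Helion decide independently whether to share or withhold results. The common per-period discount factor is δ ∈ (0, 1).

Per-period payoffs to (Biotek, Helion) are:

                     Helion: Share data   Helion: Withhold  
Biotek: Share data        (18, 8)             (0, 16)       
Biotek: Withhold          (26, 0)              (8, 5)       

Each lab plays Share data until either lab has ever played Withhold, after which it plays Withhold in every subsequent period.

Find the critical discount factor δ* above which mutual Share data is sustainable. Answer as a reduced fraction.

Biotek: cooperation gives 18 each period; deviation gives 26 once then 8 forever.
  18/(1−δ) ≥ 26 + 8δ/(1−δ) ⇒ δ ≥ 8/18 = 4/9.
Helion: cooperation gives 8 each period; deviation gives 16 once then 5 forever.
  δ ≥ 8/11.
Both must hold, so the binding constraint is Helion's: δ ≥ 8/11.

8/11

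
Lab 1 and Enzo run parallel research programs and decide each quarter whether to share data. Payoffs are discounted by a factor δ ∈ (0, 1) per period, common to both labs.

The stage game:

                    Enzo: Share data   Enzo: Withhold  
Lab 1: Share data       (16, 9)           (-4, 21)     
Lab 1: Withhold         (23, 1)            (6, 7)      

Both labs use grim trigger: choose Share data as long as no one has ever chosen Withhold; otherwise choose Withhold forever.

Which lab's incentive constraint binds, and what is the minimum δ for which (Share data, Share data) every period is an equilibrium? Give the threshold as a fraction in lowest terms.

Enzo; δ ≥ 6/7

For Lab 1: deviation gain 23−16 = 7, per-period punishment loss 16−6 = 10. IC gives δ ≥ 7/17.
For Enzo: gain 12, loss 2 per period, so δ ≥ 12/14 = 6/7.
The tighter constraint is Enzo's, so cooperation needs δ ≥ 6/7.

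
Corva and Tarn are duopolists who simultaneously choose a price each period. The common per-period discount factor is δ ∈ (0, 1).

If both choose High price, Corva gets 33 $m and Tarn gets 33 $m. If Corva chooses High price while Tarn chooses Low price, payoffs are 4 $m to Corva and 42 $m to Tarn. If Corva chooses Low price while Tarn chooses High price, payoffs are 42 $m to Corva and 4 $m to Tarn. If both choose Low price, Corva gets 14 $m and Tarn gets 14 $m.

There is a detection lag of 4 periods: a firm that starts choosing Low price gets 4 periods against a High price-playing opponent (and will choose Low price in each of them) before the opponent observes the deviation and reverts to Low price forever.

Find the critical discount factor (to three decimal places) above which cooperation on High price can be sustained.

0.753

The best deviation is to choose Low price for all 4 undetected periods, earning 42 each, then 14 forever once detected.
Deviation value: 42(1−δ^4)/(1−δ) + 14δ^4/(1−δ); cooperation value: 33/(1−δ).
IC: 33 ≥ 42(1−δ^4) + 14δ^4 = 42 − 28δ^4.
So δ^4 ≥ 9/28, giving δ ≥ (9/28)^(1/4) ≈ 0.753.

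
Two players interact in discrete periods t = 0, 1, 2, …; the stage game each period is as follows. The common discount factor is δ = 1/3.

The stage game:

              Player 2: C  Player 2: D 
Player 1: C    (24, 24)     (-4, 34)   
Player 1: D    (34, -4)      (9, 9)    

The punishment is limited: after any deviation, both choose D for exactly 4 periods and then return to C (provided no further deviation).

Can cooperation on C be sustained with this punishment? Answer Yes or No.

No

A one-shot deviation gives 34 now, then 9 for 4 periods, then back to 24.
Gain from deviating: (34−24) today; loss: (24−9) in each of the next 4 periods.
No-deviation condition: (24−9)(δ+…+δ^4) ≥ 34−24, i.e. δ+…+δ^4 ≥ 2/3.
At δ = 1/3: δ+…+δ^4 = 0.4938 < 0.6667.
So cooperation is not sustainable.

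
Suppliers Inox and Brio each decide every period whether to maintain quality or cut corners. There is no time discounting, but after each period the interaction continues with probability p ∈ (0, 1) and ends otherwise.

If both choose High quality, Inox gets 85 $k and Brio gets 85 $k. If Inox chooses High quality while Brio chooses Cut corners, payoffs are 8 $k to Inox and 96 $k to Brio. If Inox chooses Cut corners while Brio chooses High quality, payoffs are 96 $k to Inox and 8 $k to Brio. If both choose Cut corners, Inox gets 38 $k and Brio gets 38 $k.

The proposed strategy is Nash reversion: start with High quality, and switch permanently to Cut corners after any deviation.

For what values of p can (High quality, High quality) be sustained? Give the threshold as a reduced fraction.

11/58

Expected cooperation value is 85 + p·85 + p²·85 + … = 85/(1−p); deviation gives 96 + p·38/(1−p).
85 ≥ 96(1−p) + 38p ⇒ 58p ≥ 11 ⇒ p ≥ 11/58.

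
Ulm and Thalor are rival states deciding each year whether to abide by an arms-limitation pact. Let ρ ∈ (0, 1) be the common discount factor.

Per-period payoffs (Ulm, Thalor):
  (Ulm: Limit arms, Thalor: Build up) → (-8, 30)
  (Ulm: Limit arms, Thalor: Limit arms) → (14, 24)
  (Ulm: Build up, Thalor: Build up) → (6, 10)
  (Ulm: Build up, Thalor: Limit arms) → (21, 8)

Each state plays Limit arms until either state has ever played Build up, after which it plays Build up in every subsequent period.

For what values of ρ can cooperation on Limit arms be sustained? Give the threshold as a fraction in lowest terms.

For Ulm: deviation gain 21−14 = 7, per-period punishment loss 14−6 = 8. IC gives ρ ≥ 7/15.
For Thalor: gain 6, loss 14 per period, so ρ ≥ 6/20 = 3/10.
The tighter constraint is Ulm's, so cooperation needs ρ ≥ 7/15.

7/15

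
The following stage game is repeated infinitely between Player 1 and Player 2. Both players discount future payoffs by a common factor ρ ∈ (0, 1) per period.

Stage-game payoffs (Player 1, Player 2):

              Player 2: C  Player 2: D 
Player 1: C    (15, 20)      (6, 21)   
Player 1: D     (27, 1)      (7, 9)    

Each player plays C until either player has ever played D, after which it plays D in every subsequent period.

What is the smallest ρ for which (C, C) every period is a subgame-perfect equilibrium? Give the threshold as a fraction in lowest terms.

For Player 1: deviation gain 27−15 = 12, per-period punishment loss 15−7 = 8. IC gives ρ ≥ 12/20 = 3/5.
For Player 2: gain 1, loss 11 per period, so ρ ≥ 1/12.
The tighter constraint is Player 1's, so cooperation needs ρ ≥ 3/5.

3/5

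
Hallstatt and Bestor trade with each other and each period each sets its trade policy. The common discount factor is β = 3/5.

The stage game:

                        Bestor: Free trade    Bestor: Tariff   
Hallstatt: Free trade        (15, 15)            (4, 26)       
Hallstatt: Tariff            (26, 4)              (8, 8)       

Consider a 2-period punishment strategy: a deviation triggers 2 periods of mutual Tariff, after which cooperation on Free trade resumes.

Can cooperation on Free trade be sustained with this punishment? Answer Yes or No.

No

Comparing payoff streams over the 3 periods until play realigns: cooperate → 15(1+β+…+β^2); deviate → 26 + 8(β+…+β^2).
Cooperation is sustained iff (15−8)(β+…+β^2) ≥ 26−15.
β+…+β^2 = 3/5·(1−(3/5)^2)/(1−3/5) = 0.9600, and (26−15)/(15−8) = 1.5714.
0.9600 < 1.5714, so cooperation is not sustainable.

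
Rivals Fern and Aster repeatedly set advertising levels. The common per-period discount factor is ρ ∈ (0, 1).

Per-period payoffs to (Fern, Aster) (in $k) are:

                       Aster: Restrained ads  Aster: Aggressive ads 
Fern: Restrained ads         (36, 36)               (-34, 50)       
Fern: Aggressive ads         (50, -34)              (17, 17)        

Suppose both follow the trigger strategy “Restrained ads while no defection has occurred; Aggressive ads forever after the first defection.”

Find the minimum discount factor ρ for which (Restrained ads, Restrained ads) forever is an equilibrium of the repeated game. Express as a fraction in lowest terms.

One-period gain from deviating is 50 − 36 = 14. The loss is 36 − 17 = 19 in every subsequent period, with present value 19·ρ/(1−ρ).
Deviation is unprofitable when 19·ρ/(1−ρ) ≥ 14, i.e. ρ/(1−ρ) ≥ 14/19.
Equivalently ρ ≥ 14/(14+19) = 14/33.

14/33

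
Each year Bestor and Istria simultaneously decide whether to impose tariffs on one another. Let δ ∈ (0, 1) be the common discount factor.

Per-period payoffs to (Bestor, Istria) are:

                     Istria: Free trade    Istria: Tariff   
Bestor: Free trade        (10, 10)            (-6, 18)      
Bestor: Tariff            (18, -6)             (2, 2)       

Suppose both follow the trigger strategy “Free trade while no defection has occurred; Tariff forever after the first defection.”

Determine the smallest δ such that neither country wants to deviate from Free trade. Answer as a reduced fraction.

1/2

10/(1−δ) ≥ 18 + 2δ/(1−δ)
10 ≥ 18 − 16δ
δ ≥ 8/16 = 1/2.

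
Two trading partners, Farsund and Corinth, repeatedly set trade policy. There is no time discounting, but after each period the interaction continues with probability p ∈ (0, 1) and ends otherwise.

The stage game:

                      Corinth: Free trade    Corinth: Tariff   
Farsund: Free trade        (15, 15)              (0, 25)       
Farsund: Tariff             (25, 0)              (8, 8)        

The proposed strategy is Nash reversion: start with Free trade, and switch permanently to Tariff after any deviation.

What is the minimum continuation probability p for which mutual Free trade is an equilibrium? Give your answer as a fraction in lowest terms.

With no time discounting, the continuation probability p plays the role of the discount factor.
Grim-trigger IC: 15/(1−p) ≥ 25 + 8p/(1−p) ⇒ p ≥ (25−15)/(25−8) = 10/17.

10/17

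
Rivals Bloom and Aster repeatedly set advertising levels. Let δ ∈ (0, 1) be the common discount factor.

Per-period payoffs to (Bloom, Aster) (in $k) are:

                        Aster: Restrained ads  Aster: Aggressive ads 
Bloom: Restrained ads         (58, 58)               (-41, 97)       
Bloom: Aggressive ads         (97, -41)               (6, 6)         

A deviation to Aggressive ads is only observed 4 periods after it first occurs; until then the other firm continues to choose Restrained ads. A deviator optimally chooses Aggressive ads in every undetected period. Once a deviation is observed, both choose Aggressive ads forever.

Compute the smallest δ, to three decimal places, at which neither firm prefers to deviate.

Deviating for the 4 undetected periods gains 97−58 = 39 per period over cooperation, then loses 58−6 = 52 per period forever once punishment starts.
Gain: 39(1 + δ + … + δ^3); loss: 52·δ^4/(1−δ).
No profitable deviation ⇔ 39(1−δ^4) ≤ 52·δ^4, i.e. δ^4 ≥ 39/(39+52) = 3/7.
Hence δ ≥ (3/7)^(1/4) ≈ 0.809.

0.809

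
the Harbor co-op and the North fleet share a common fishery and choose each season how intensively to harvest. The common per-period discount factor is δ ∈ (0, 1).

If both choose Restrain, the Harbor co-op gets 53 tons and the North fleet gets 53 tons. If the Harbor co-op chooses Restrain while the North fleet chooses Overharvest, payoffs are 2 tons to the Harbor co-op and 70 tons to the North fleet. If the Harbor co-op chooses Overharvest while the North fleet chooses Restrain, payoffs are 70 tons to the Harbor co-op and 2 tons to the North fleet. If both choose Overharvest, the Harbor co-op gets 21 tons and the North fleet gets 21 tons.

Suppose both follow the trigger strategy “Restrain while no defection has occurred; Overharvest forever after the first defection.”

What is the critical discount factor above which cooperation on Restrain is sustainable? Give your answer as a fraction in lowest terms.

17/49

One-period gain from deviating is 70 − 53 = 17. The loss is 53 − 21 = 32 in every subsequent period, with present value 32·δ/(1−δ).
Deviation is unprofitable when 32·δ/(1−δ) ≥ 17, i.e. δ/(1−δ) ≥ 17/32.
Equivalently δ ≥ 17/(17+32) = 17/49.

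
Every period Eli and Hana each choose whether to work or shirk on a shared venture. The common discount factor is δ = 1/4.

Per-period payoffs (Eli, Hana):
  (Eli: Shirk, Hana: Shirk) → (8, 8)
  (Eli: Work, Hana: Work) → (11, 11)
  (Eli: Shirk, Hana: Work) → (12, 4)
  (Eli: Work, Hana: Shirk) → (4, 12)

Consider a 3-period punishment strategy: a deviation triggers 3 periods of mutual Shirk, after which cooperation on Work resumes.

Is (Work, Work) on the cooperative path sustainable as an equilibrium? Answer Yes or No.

No

A one-shot deviation gives 12 now, then 8 for 3 periods, then back to 11.
Gain from deviating: (12−11) today; loss: (11−8) in each of the next 3 periods.
No-deviation condition: (11−8)(δ+…+δ^3) ≥ 12−11, i.e. δ+…+δ^3 ≥ 1/3.
At δ = 1/4: δ+…+δ^3 = 0.3281 < 0.3333.
So cooperation is not sustainable.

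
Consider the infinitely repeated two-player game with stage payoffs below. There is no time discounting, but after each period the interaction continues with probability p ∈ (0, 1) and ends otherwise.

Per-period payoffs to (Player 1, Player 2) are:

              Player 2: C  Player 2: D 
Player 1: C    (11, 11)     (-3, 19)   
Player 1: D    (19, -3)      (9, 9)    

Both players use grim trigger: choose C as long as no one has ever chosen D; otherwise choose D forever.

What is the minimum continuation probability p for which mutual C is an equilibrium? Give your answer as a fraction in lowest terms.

With no time discounting, the continuation probability p plays the role of the discount factor.
Grim-trigger IC: 11/(1−p) ≥ 19 + 9p/(1−p) ⇒ p ≥ (19−11)/(19−9) = 4/5.

4/5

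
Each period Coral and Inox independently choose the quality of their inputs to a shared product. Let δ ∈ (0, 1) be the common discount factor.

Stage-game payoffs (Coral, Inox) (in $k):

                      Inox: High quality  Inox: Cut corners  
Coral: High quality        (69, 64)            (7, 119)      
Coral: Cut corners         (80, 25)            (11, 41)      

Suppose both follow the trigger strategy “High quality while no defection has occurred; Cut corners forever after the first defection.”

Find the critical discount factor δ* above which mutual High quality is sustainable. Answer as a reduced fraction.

55/78

Coral's threshold: (80−69)/(80−11) = 11/69.
Inox's threshold: (119−64)/(119−41) = 55/78.
11/69 < 55/78, so Inox binds and δ* = 55/78.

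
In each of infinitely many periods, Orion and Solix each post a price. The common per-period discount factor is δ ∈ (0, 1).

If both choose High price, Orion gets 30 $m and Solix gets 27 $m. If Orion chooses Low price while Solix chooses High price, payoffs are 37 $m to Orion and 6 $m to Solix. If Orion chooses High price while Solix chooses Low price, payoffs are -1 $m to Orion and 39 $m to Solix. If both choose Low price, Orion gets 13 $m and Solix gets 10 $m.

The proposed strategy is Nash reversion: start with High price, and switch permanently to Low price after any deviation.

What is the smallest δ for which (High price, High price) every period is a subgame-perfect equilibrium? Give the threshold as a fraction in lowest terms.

12/29

Orion: cooperation gives 30 each period; deviation gives 37 once then 13 forever.
  30/(1−δ) ≥ 37 + 13δ/(1−δ) ⇒ δ ≥ 7/24.
Solix: cooperation gives 27 each period; deviation gives 39 once then 10 forever.
  δ ≥ 12/29.
Both must hold, so the binding constraint is Solix's: δ ≥ 12/29.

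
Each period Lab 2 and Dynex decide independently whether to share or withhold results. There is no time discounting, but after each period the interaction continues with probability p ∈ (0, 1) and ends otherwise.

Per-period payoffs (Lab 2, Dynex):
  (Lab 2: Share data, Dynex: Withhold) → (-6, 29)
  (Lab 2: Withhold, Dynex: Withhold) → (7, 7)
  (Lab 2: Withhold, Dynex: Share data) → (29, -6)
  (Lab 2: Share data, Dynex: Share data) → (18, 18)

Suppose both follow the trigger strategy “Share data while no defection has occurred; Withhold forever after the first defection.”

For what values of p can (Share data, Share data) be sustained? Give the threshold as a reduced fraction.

1/2

Expected cooperation value is 18 + p·18 + p²·18 + … = 18/(1−p); deviation gives 29 + p·7/(1−p).
18 ≥ 29(1−p) + 7p ⇒ 22p ≥ 11 ⇒ p ≥ 11/22 = 1/2.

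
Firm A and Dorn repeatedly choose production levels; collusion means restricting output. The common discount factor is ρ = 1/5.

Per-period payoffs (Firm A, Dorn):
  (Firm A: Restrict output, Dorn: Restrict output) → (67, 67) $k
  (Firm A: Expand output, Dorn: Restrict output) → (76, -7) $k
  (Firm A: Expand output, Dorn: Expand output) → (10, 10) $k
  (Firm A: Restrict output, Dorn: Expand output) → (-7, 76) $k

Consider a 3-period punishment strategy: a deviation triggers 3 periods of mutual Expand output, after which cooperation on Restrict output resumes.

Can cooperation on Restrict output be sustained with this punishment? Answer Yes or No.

A one-shot deviation gives 76 now, then 10 for 3 periods, then back to 67.
Gain from deviating: (76−67) today; loss: (67−10) in each of the next 3 periods.
No-deviation condition: (67−10)(ρ+…+ρ^3) ≥ 76−67, i.e. ρ+…+ρ^3 ≥ 3/19.
At ρ = 1/5: ρ+…+ρ^3 = 0.2480 ≥ 0.1579.
So cooperation is sustainable.

Yes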